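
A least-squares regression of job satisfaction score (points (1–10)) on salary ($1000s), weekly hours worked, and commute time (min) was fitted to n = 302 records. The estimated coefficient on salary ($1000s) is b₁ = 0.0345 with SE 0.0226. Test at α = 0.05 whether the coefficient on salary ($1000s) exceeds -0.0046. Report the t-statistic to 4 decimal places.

t = 1.7301

H₀: β₁ = -0.0046 vs H₁: β₁ > -0.0046.
t = (b₁ − β₁⁰)/SE = (0.0345 − (-0.0046)) / 0.0226 = 1.7301.
df = n − k − 1 = 302 − 3 − 1 = 298.
One-sided p ≈ 0.0423, which is < 0.05, so reject H₀.
There is evidence that the true slope on salary ($1000s) exceeds -0.0046 points (1–10) per unit, holding the other predictors fixed.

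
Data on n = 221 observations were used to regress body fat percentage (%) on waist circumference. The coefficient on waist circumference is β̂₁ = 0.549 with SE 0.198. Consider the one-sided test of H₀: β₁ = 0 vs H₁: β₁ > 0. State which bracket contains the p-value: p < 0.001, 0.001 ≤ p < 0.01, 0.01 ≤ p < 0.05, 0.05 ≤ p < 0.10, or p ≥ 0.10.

0.001 ≤ p < 0.01

t = 0.549 / 0.198 = 2.773.
df = n − 2 = 221 − 2 = 219.
One-sided p = P(T_{219} > t) ≈ 0.0030.
So 0.001 ≤ p < 0.01.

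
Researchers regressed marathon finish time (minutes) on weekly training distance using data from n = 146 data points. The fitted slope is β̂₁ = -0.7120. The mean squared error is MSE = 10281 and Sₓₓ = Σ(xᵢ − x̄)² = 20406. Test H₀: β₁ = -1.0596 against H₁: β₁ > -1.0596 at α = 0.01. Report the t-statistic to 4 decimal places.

SE(β̂₁) = √(MSE/Sₓₓ) = √(10281/20406) = 0.709804.
t = (-0.7120 − (-1.0596)) / 0.709804 = 0.4897.
df = n − 2 = 144.
One-sided p ≈ 0.3125, which is ≥ 0.01, so fail to reject H₀.
The data do not give significant evidence that the true slope on weekly training distance exceeds -1.0596 minutes per unit.

t = 0.4897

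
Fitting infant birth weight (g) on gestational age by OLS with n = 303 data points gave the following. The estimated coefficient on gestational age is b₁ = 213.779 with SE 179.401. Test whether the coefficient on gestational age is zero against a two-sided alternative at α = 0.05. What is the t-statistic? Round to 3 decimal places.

H₀: β₁ = 0 vs H₁: β₁ ≠ 0.
t = (b₁ − β₁⁰)/SE = 213.779 / 179.401 = 1.192.
df = n − 2 = 303 − 2 = 301.
Two-sided p ≈ 0.2343, which is ≥ 0.05, so fail to reject H₀.
The data do not give significant evidence of an association between gestational age and infant birth weight.

t = 1.192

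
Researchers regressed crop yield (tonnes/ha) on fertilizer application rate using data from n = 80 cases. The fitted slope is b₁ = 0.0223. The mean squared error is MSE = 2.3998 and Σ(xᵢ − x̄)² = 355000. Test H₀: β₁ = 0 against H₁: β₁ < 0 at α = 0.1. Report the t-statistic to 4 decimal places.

SE(b₁) = √(MSE/Sₓₓ) = √(2.3998/355000) = 0.0026.
t = 0.0223 / 0.0026 = 8.5769.
df = n − 2 = 78.
One-sided p ≈ 1.0000, which is ≥ 0.1, so fail to reject H₀.
The data do not give significant evidence that the true slope on fertilizer application rate is negative.

t = 8.5769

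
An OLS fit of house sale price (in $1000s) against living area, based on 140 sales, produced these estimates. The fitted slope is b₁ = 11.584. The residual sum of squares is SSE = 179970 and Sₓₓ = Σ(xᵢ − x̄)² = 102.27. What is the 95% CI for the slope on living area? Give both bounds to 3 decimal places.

MSE = SSE/(n − 2) = 179970/138 = 1304.13.
SE(b₁) = √(MSE/Sₓₓ) = √(1304.13/102.27) = 3.57097.
df = n − 2 = 138.
t* = t_{0.025, 138} = 1.977304.
Margin = t* × SE = 1.977304 × 3.57097 = 7.06089.
CI: 11.584 ± 7.06089 → (4.523, 18.645).
With 95% confidence, each one-unit increase in living area is associated with a change of between 4.523 and 18.645 $1000s in house sale price.

(4.523, 18.645)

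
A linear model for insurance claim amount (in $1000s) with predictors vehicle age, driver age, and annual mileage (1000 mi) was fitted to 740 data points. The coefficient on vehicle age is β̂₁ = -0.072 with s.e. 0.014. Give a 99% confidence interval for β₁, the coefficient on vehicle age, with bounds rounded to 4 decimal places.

df = n − k − 1 = 740 − 3 − 1 = 736.
t* = t_{0.005, 736} = 2.582526.
Margin = t* × SE = 2.582526 × 0.014 = 0.036155.
CI: -0.072 ± 0.036155 → (-0.1082, -0.0358).
With 99% confidence, each one-unit increase in vehicle age is associated with a change of between -0.1082 and -0.0358 $1000s in insurance claim amount, holding the other predictors fixed.

(-0.1082, -0.0358)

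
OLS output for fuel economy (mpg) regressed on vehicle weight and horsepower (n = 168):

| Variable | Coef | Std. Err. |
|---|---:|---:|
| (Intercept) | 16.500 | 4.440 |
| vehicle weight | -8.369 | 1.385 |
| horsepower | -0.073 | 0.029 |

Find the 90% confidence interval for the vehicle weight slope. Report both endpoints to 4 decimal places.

Read off: b = -8.369, SE = 1.385 for vehicle weight.
df = n − k − 1 = 168 − 2 − 1 = 165.
t* = t_{0.05, 165} = 1.654141.
Margin = t* × SE = 1.654141 × 1.385 = 2.290985.
CI: -8.369 ± 2.290985 → (-10.6600, -6.0780).

(-10.6600, -6.0780)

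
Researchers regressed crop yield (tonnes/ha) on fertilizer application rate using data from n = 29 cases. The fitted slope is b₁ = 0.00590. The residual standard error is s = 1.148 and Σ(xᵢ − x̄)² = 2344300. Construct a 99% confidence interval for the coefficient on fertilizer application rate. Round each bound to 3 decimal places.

(0.004, 0.008)

SE(b₁) = s/√Sₓₓ = 1.148/√2344300 = 0.000749782.
df = n − 2 = 27.
t* = t_{0.005, 27} = 2.770683.
Margin = t* × SE = 2.770683 × 0.000749782 = 0.00208.
CI: 0.00590 ± 0.00208 → (0.004, 0.008).
With 99% confidence, each one-unit increase in fertilizer application rate is associated with a change of between 0.004 and 0.008 tonnes/ha in crop yield.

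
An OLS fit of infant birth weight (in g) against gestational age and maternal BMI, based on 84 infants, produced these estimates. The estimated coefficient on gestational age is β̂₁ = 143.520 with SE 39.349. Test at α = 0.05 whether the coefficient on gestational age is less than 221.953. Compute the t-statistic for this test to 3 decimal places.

t = -1.993

H₀: β₁ = 221.953 vs H₁: β₁ < 221.953.
t = (β̂₁ − β₁⁰)/SE = (143.520 − 221.953) / 39.349 = -1.993.
df = n − k − 1 = 84 − 2 − 1 = 81.
One-sided p ≈ 0.0248, which is < 0.05, so reject H₀.
There is evidence that the true slope on gestational age is below 221.953 g per unit, holding the other predictors fixed.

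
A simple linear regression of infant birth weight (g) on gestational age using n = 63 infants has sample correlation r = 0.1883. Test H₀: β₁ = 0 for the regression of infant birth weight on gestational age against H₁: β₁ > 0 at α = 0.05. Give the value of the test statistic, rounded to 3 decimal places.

t = 1.497

t = r·√(n − 2)/√(1 − r²) = 0.1883·√61/√0.964543 = 1.497.
df = n − 2 = 61.
One-sided p ≈ 0.0697, which is ≥ 0.05, so fail to reject H₀.
The data do not give significant evidence of a linear association between gestational age and infant birth weight.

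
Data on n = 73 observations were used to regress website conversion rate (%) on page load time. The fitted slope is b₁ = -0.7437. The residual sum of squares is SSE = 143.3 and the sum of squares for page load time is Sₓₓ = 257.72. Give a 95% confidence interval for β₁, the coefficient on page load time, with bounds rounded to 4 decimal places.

MSE = SSE/(n − 2) = 143.3/71 = 2.01831.
SE(b₁) = √(MSE/Sₓₓ) = √(2.01831/257.72) = 0.0884952.
df = n − 2 = 71.
t* = t_{0.025, 71} = 1.993943.
Margin = t* × SE = 1.993943 × 0.0884952 = 0.176454.
CI: -0.7437 ± 0.176454 → (-0.9202, -0.5672).
With 95% confidence, each one-unit increase in page load time is associated with a change of between -0.9202 and -0.5672 % in website conversion rate.

(-0.9202, -0.5672)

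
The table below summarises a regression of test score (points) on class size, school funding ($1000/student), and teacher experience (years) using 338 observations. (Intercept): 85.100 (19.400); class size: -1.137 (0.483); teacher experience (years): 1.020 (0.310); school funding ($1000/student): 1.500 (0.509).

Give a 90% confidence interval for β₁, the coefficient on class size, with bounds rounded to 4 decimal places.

(-1.9337, -0.3403)

Read off: b = -1.137, SE = 0.483 for class size.
df = n − k − 1 = 338 − 3 − 1 = 334.
t* = t_{0.05, 334} = 1.649429.
Margin = t* × SE = 1.649429 × 0.483 = 0.796674.
CI: -1.137 ± 0.796674 → (-1.9337, -0.3403).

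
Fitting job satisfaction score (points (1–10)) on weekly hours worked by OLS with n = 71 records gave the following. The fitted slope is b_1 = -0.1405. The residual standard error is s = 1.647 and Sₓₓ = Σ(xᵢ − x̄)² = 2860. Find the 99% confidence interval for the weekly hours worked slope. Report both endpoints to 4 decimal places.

SE(b_1) = s/√Sₓₓ = 1.647/√2860 = 0.0307972.
df = n − 2 = 69.
t* = t_{0.005, 69} = 2.648977.
Margin = t* × SE = 2.648977 × 0.0307972 = 0.081581.
CI: -0.1405 ± 0.081581 → (-0.2221, -0.0589).
With 99% confidence, each one-unit increase in weekly hours worked is associated with a change of between -0.2221 and -0.0589 points (1–10) in job satisfaction score.

(-0.2221, -0.0589)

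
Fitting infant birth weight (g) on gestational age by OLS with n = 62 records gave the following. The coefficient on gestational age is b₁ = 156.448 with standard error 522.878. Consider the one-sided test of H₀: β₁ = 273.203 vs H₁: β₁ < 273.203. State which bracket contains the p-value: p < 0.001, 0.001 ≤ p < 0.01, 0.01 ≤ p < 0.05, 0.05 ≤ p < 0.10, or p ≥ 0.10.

t = (156.448 − 273.203) / 522.878 = -0.223.
df = n − 2 = 62 − 2 = 60.
One-sided p = P(T_{60} < t) ≈ 0.4120.
So p ≥ 0.10.

p ≥ 0.10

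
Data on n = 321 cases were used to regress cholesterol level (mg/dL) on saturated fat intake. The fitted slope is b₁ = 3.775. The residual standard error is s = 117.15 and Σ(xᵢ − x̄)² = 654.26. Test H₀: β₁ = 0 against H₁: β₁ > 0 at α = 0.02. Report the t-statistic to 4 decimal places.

t = 0.8242

SE(b₁) = s/√Sₓₓ = 117.15/√654.26 = 4.58002.
t = 3.775 / 4.58002 = 0.8242.
df = n − 2 = 319.
One-sided p ≈ 0.2052, which is ≥ 0.02, so fail to reject H₀.
The data do not give significant evidence that the true slope on saturated fat intake is positive.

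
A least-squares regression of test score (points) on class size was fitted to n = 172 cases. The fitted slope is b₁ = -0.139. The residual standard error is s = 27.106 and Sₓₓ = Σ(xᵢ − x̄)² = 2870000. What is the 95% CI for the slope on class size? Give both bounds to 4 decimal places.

SE(b₁) = s/√Sₓₓ = 27.106/√2870000 = 0.0160002.
df = n − 2 = 170.
t* = t_{0.025, 170} = 1.974017.
Margin = t* × SE = 1.974017 × 0.0160002 = 0.031585.
CI: -0.139 ± 0.031585 → (-0.1706, -0.1074).
With 95% confidence, each one-unit increase in class size is associated with a change of between -0.1706 and -0.1074 points in test score.

(-0.1706, -0.1074)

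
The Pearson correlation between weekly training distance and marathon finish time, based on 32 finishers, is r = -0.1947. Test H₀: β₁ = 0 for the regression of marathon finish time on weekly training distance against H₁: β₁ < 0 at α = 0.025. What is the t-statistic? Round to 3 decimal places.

t = r·√(n − 2)/√(1 − r²) = -0.1947·√30/√0.962092 = -1.087.
df = n − 2 = 30.
One-sided p ≈ 0.1428, which is ≥ 0.025, so fail to reject H₀.
The data do not give significant evidence of a linear association between weekly training distance and marathon finish time.

t = -1.087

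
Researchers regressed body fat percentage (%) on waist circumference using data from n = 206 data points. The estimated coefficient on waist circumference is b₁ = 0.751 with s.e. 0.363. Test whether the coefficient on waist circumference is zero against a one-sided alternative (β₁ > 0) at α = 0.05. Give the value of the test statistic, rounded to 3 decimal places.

H₀: β₁ = 0 vs H₁: β₁ > 0.
t = (b₁ − β₁⁰)/SE = 0.751 / 0.363 = 2.069.
df = n − 2 = 206 − 2 = 204.
One-sided p ≈ 0.0199, which is < 0.05, so reject H₀.
There is evidence that the true slope on waist circumference is positive.

t = 2.069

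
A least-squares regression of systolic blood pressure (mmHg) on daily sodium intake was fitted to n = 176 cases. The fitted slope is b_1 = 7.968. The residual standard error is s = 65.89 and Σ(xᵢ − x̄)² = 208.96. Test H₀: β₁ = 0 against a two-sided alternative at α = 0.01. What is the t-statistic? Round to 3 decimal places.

SE(b_1) = s/√Sₓₓ = 65.89/√208.96 = 4.55814.
t = 7.968 / 4.55814 = 1.748.
df = n − 2 = 174.
Two-sided p ≈ 0.0822, which is ≥ 0.01, so fail to reject H₀.
The data do not give significant evidence of an association between daily sodium intake and systolic blood pressure.

t = 1.748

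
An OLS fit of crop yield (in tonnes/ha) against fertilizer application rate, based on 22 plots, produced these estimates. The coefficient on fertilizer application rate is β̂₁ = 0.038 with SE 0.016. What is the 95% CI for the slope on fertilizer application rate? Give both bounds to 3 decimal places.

(0.005, 0.071)

df = n − 2 = 22 − 2 = 20.
t* = t_{0.025, 20} = 2.085963.
Margin = t* × SE = 2.085963 × 0.016 = 0.03338.
CI: 0.038 ± 0.03338 → (0.005, 0.071).
With 95% confidence, each one-unit increase in fertilizer application rate is associated with a change of between 0.005 and 0.071 tonnes/ha in crop yield.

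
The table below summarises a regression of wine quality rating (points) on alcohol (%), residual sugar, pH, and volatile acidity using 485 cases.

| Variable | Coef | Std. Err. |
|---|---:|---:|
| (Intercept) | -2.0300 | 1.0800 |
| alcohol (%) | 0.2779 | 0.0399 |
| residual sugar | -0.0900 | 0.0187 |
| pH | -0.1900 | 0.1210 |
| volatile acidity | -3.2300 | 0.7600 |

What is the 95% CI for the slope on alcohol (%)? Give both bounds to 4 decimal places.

(0.1995, 0.3563)

Read off: b = 0.2779, SE = 0.0399 for alcohol (%).
df = n − k − 1 = 485 − 4 − 1 = 480.
t* = t_{0.025, 480} = 1.964918.
Margin = t* × SE = 1.964918 × 0.0399 = 0.078400.
CI: 0.2779 ± 0.078400 → (0.1995, 0.3563).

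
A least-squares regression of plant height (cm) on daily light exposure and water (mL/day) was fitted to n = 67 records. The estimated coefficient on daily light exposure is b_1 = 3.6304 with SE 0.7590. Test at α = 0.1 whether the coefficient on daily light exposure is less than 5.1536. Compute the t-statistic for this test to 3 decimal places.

t = -2.007

H₀: β₁ = 5.1536 vs H₁: β₁ < 5.1536.
t = (b_1 − β₁⁰)/SE = (3.6304 − 5.1536) / 0.7590 = -2.007.
df = n − k − 1 = 67 − 2 − 1 = 64.
One-sided p ≈ 0.0245, which is < 0.1, so reject H₀.
There is evidence that the true slope on daily light exposure is below 5.1536 cm per unit, holding the other predictors fixed.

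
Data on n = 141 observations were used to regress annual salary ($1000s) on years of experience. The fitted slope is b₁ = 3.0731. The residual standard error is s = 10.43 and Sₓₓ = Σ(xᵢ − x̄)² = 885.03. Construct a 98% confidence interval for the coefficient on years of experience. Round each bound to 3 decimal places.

SE(b₁) = s/√Sₓₓ = 10.43/√885.03 = 0.350595.
df = n − 2 = 139.
t* = t_{0.01, 139} = 2.353474.
Margin = t* × SE = 2.353474 × 0.350595 = 0.82512.
CI: 3.0731 ± 0.82512 → (2.248, 3.898).
With 98% confidence, each one-unit increase in years of experience is associated with a change of between 2.248 and 3.898 $1000s in annual salary.

(2.248, 3.898)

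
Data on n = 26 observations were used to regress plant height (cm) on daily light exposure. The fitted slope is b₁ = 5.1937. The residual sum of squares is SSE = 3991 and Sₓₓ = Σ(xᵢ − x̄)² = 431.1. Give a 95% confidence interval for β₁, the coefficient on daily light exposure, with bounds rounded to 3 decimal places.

(3.912, 6.476)

MSE = SSE/(n − 2) = 3991/24 = 166.292.
SE(b₁) = √(MSE/Sₓₓ) = √(166.292/431.1) = 0.621078.
df = n − 2 = 24.
t* = t_{0.025, 24} = 2.063899.
Margin = t* × SE = 2.063899 × 0.621078 = 1.28184.
CI: 5.1937 ± 1.28184 → (3.912, 6.476).
With 95% confidence, each one-unit increase in daily light exposure is associated with a change of between 3.912 and 6.476 cm in plant height.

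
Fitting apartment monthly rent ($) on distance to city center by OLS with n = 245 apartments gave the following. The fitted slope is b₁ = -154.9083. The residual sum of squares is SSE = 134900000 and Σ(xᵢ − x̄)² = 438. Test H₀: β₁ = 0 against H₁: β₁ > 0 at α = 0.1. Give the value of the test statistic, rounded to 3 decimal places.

t = -4.351

MSE = SSE/(n − 2) = 134900000/243 = 555144.
SE(b₁) = √(MSE/Sₓₓ) = √(555144/438) = 35.6013.
t = -154.9083 / 35.6013 = -4.351.
df = n − 2 = 243.
One-sided p ≈ 1.0000, which is ≥ 0.1, so fail to reject H₀.
The data do not give significant evidence that the true slope on distance to city center is positive.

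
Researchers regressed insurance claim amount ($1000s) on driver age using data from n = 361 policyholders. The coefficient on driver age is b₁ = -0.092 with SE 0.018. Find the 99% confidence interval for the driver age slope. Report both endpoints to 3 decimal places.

df = n − 2 = 361 − 2 = 359.
t* = t_{0.005, 359} = 2.589593.
Margin = t* × SE = 2.589593 × 0.018 = 0.04661.
CI: -0.092 ± 0.04661 → (-0.139, -0.045).
With 99% confidence, each one-unit increase in driver age is associated with a change of between -0.139 and -0.045 $1000s in insurance claim amount.

(-0.139, -0.045)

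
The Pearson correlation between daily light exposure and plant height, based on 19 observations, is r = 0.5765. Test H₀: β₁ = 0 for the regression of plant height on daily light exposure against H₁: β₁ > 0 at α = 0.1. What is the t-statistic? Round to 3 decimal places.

t = 2.909

t = r·√(n − 2)/√(1 − r²) = 0.5765·√17/√0.667648 = 2.909.
df = n − 2 = 17.
One-sided p ≈ 0.0049, which is < 0.1, so reject H₀.
There is evidence of a linear association between daily light exposure and plant height.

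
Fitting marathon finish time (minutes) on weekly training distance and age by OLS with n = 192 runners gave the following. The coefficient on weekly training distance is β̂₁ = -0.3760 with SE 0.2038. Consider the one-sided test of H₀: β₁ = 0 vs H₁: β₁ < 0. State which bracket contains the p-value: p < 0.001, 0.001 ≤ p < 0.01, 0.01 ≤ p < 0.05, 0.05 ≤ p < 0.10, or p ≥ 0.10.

t = -0.3760 / 0.2038 = -1.845.
df = n − k − 1 = 192 − 2 − 1 = 189.
One-sided p = P(T_{189} < t) ≈ 0.0333.
So 0.01 ≤ p < 0.05.

0.01 ≤ p < 0.05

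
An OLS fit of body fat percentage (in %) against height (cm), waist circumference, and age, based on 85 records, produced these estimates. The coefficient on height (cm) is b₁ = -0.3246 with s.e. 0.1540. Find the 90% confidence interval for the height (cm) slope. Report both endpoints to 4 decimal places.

(-0.5808, -0.0684)

df = n − k − 1 = 85 − 3 − 1 = 81.
t* = t_{0.05, 81} = 1.663884.
Margin = t* × SE = 1.663884 × 0.1540 = 0.256238.
CI: -0.3246 ± 0.256238 → (-0.5808, -0.0684).
With 90% confidence, each one-unit increase in height (cm) is associated with a change of between -0.5808 and -0.0684 % in body fat percentage, holding the other predictors fixed.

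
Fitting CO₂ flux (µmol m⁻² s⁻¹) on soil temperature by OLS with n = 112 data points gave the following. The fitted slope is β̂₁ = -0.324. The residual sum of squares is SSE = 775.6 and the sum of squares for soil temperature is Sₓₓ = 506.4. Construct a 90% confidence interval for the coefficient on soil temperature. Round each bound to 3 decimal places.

(-0.520, -0.128)

MSE = SSE/(n − 2) = 775.6/110 = 7.05091.
SE(β̂₁) = √(MSE/Sₓₓ) = √(7.05091/506.4) = 0.117998.
df = n − 2 = 110.
t* = t_{0.05, 110} = 1.658824.
Margin = t* × SE = 1.658824 × 0.117998 = 0.19574.
CI: -0.324 ± 0.19574 → (-0.520, -0.128).
With 90% confidence, each one-unit increase in soil temperature is associated with a change of between -0.520 and -0.128 µmol m⁻² s⁻¹ in CO₂ flux.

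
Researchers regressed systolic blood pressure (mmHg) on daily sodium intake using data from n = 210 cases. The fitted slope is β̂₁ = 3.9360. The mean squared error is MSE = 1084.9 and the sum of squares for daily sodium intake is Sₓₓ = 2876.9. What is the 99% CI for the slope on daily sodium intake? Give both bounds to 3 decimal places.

(2.340, 5.532)

SE(β̂₁) = √(MSE/Sₓₓ) = √(1084.9/2876.9) = 0.614091.
df = n − 2 = 208.
t* = t_{0.005, 208} = 2.599672.
Margin = t* × SE = 2.599672 × 0.614091 = 1.59643.
CI: 3.9360 ± 1.59643 → (2.340, 5.532).
With 99% confidence, each one-unit increase in daily sodium intake is associated with a change of between 2.340 and 5.532 mmHg in systolic blood pressure.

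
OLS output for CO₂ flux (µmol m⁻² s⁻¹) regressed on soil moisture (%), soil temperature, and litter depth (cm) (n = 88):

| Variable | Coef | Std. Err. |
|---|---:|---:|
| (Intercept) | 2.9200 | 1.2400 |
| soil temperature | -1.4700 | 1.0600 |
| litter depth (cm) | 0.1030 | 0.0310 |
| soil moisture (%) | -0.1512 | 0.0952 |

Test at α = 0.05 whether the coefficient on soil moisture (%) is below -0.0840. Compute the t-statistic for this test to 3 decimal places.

Read off: b = -0.1512, SE = 0.0952 for soil moisture (%).
H₀: β₁ = -0.0840 vs H₁: β₁ < -0.0840.
t = (-0.1512 − (-0.0840)) / 0.0952 = -0.706.
df = n − k − 1 = 88 − 3 − 1 = 84.
One-sided p ≈ 0.2411, which is ≥ 0.05, so fail to reject H₀.
The data do not give significant evidence that the true slope on soil moisture (%) is below -0.0840 µmol m⁻² s⁻¹ per unit, holding the other predictors fixed.

t = -0.706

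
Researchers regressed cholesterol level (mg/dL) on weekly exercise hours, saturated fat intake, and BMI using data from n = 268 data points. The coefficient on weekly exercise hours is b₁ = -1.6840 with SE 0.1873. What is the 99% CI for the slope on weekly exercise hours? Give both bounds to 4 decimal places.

df = n − k − 1 = 268 − 3 − 1 = 264.
t* = t_{0.005, 264} = 2.59458.
Margin = t* × SE = 2.59458 × 0.1873 = 0.485965.
CI: -1.6840 ± 0.485965 → (-2.1700, -1.1980).
With 99% confidence, each one-unit increase in weekly exercise hours is associated with a change of between -2.1700 and -1.1980 mg/dL in cholesterol level, holding the other predictors fixed.

(-2.1700, -1.1980)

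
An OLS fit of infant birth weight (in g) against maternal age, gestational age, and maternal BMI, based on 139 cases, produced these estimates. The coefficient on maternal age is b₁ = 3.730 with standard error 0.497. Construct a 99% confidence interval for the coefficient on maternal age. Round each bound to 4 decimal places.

(2.4315, 5.0285)

df = n − k − 1 = 139 − 3 − 1 = 135.
t* = t_{0.005, 135} = 2.612738.
Margin = t* × SE = 2.612738 × 0.497 = 1.298531.
CI: 3.730 ± 1.298531 → (2.4315, 5.0285).
With 99% confidence, each one-unit increase in maternal age is associated with a change of between 2.4315 and 5.0285 g in infant birth weight, holding the other predictors fixed.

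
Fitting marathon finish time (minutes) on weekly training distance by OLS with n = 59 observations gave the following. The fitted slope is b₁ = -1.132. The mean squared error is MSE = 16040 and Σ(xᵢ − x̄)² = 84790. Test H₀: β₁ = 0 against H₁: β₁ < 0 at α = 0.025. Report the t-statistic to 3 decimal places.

t = -2.603

SE(b₁) = √(MSE/Sₓₓ) = √(16040/84790) = 0.434941.
t = -1.132 / 0.434941 = -2.603.
df = n − 2 = 57.
One-sided p ≈ 0.0059, which is < 0.025, so reject H₀.
There is evidence that the true slope on weekly training distance is negative.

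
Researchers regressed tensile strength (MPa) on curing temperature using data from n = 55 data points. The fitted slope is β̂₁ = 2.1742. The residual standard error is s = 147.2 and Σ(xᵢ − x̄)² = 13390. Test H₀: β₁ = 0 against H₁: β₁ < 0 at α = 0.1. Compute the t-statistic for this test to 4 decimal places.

SE(β̂₁) = s/√Sₓₓ = 147.2/√13390 = 1.27209.
t = 2.1742 / 1.27209 = 1.7092.
df = n − 2 = 53.
One-sided p ≈ 0.9534, which is ≥ 0.1, so fail to reject H₀.
The data do not give significant evidence that the true slope on curing temperature is negative.

t = 1.7092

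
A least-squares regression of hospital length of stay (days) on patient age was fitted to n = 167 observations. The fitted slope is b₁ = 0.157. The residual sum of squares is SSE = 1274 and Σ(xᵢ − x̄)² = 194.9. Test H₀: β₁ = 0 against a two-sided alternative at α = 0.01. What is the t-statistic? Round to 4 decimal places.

t = 0.7888

MSE = SSE/(n − 2) = 1274/165 = 7.72121.
SE(b₁) = √(MSE/Sₓₓ) = √(7.72121/194.9) = 0.199038.
t = 0.157 / 0.199038 = 0.7888.
df = n − 2 = 165.
Two-sided p ≈ 0.4314, which is ≥ 0.01, so fail to reject H₀.
The data do not give significant evidence of an association between patient age and hospital length of stay.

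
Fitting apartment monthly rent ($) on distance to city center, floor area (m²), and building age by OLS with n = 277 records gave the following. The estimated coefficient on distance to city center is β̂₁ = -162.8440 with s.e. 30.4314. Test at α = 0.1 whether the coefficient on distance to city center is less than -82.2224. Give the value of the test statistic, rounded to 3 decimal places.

t = -2.649

H₀: β₁ = -82.2224 vs H₁: β₁ < -82.2224.
t = (β̂₁ − β₁⁰)/SE = (-162.8440 − (-82.2224)) / 30.4314 = -2.649.
df = n − k − 1 = 277 − 3 − 1 = 273.
One-sided p ≈ 0.0043, which is < 0.1, so reject H₀.
There is evidence that the true slope on distance to city center is below -82.2224 $ per unit, holding the other predictors fixed.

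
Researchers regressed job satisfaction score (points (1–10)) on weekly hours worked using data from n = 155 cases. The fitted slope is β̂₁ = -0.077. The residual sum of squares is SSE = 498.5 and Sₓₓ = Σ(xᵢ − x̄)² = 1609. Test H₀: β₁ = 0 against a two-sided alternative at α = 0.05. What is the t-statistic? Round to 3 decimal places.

MSE = SSE/(n − 2) = 498.5/153 = 3.25817.
SE(β̂₁) = √(MSE/Sₓₓ) = √(3.25817/1609) = 0.0449996.
t = -0.077 / 0.0449996 = -1.711.
df = n − 2 = 153.
Two-sided p ≈ 0.0891, which is ≥ 0.05, so fail to reject H₀.
The data do not give significant evidence of an association between weekly hours worked and job satisfaction score.

t = -1.711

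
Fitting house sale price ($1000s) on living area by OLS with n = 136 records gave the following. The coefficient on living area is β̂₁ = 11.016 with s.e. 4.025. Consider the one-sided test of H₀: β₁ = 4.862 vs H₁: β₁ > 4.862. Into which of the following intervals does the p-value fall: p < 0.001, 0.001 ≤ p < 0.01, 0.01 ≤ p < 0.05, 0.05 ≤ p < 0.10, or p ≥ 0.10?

t = (11.016 − 4.862) / 4.025 = 1.529.
df = n − 2 = 136 − 2 = 134.
One-sided p = P(T_{134} > t) ≈ 0.0643.
So 0.05 ≤ p < 0.10.

0.05 ≤ p < 0.10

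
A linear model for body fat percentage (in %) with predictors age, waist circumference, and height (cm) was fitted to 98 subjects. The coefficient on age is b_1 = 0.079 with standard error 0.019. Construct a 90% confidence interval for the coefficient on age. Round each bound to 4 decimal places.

df = n − k − 1 = 98 − 3 − 1 = 94.
t* = t_{0.05, 94} = 1.661226.
Margin = t* × SE = 1.661226 × 0.019 = 0.031563.
CI: 0.079 ± 0.031563 → (0.0474, 0.1106).
With 90% confidence, each one-unit increase in age is associated with a change of between 0.0474 and 0.1106 % in body fat percentage, holding the other predictors fixed.

(0.0474, 0.1106)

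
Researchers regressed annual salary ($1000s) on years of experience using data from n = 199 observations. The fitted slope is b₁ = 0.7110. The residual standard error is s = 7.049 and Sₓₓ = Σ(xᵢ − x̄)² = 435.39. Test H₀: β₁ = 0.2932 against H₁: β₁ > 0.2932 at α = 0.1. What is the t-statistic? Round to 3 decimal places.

SE(b₁) = s/√Sₓₓ = 7.049/√435.39 = 0.337822.
t = (0.7110 − 0.2932) / 0.337822 = 1.237.
df = n − 2 = 197.
One-sided p ≈ 0.1088, which is ≥ 0.1, so fail to reject H₀.
The data do not give significant evidence that the true slope on years of experience exceeds 0.2932 $1000s per unit.

t = 1.237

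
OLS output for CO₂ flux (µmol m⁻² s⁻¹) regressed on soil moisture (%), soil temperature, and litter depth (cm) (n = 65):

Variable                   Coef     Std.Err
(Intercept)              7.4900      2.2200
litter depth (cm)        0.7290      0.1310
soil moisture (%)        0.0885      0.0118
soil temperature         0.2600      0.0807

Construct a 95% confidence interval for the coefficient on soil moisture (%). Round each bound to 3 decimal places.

Read off: b = 0.0885, SE = 0.0118 for soil moisture (%).
df = n − k − 1 = 65 − 3 − 1 = 61.
t* = t_{0.025, 61} = 1.999624.
Margin = t* × SE = 1.999624 × 0.0118 = 0.02360.
CI: 0.0885 ± 0.02360 → (0.065, 0.112).

(0.065, 0.112)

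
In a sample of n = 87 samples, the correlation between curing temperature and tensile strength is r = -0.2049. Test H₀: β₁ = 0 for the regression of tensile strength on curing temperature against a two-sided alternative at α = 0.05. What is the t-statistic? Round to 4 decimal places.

t = r·√(n − 2)/√(1 − r²) = -0.2049·√85/√0.958016 = -1.9300.
df = n − 2 = 85.
Two-sided p ≈ 0.0569, which is ≥ 0.05, so fail to reject H₀.
The data do not give significant evidence of a linear association between curing temperature and tensile strength.

t = -1.9300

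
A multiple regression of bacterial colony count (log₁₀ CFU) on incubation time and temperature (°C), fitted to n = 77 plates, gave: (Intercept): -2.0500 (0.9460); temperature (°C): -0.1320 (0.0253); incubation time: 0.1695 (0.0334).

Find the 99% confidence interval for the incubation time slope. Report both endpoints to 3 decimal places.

(0.081, 0.258)

Read off: b = 0.1695, SE = 0.0334 for incubation time.
df = n − k − 1 = 77 − 2 − 1 = 74.
t* = t_{0.005, 74} = 2.643913.
Margin = t* × SE = 2.643913 × 0.0334 = 0.08831.
CI: 0.1695 ± 0.08831 → (0.081, 0.258).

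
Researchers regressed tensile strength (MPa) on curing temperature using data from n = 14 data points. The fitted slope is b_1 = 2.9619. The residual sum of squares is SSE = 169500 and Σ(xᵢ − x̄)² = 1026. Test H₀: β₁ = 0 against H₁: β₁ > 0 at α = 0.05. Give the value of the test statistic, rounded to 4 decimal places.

t = 0.7983

MSE = SSE/(n − 2) = 169500/12 = 14125.
SE(b_1) = √(MSE/Sₓₓ) = √(14125/1026) = 3.7104.
t = 2.9619 / 3.7104 = 0.7983.
df = n − 2 = 12.
One-sided p ≈ 0.2201, which is ≥ 0.05, so fail to reject H₀.
The data do not give significant evidence that the true slope on curing temperature is positive.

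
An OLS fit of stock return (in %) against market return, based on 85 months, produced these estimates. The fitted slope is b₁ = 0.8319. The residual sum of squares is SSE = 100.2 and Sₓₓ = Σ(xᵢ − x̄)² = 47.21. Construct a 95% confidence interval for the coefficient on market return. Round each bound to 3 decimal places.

(0.514, 1.150)

MSE = SSE/(n − 2) = 100.2/83 = 1.20723.
SE(b₁) = √(MSE/Sₓₓ) = √(1.20723/47.21) = 0.159911.
df = n − 2 = 83.
t* = t_{0.025, 83} = 1.98896.
Margin = t* × SE = 1.98896 × 0.159911 = 0.31806.
CI: 0.8319 ± 0.31806 → (0.514, 1.150).
With 95% confidence, each one-unit increase in market return is associated with a change of between 0.514 and 1.150 % in stock return.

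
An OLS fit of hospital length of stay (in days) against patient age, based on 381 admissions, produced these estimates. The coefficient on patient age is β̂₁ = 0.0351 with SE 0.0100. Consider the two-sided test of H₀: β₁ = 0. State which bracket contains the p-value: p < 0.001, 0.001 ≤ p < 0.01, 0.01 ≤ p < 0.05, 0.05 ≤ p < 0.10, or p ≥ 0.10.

p < 0.001

t = 0.0351 / 0.0100 = 3.510.
df = n − 2 = 381 − 2 = 379.
Two-sided p = 2·P(T_{379} > |t|) ≈ 0.0005.
So p < 0.001.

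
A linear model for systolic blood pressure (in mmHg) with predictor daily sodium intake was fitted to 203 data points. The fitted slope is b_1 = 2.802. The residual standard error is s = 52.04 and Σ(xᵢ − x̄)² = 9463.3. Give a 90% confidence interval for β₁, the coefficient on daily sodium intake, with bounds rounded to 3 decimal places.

SE(b_1) = s/√Sₓₓ = 52.04/√9463.3 = 0.534953.
df = n − 2 = 201.
t* = t_{0.05, 201} = 1.65247.
Margin = t* × SE = 1.65247 × 0.534953 = 0.88399.
CI: 2.802 ± 0.88399 → (1.918, 3.686).
With 90% confidence, each one-unit increase in daily sodium intake is associated with a change of between 1.918 and 3.686 mmHg in systolic blood pressure.

(1.918, 3.686)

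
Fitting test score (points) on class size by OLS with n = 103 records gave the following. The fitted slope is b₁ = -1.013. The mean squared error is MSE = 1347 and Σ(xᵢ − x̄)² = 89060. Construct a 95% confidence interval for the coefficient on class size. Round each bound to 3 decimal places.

SE(b₁) = √(MSE/Sₓₓ) = √(1347/89060) = 0.122982.
df = n − 2 = 101.
t* = t_{0.025, 101} = 1.983731.
Margin = t* × SE = 1.983731 × 0.122982 = 0.24396.
CI: -1.013 ± 0.24396 → (-1.257, -0.769).
With 95% confidence, each one-unit increase in class size is associated with a change of between -1.257 and -0.769 points in test score.

(-1.257, -0.769)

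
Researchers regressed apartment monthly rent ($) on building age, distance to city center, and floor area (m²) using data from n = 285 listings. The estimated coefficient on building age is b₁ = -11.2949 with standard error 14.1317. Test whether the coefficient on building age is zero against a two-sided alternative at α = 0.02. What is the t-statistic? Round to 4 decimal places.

t = -0.7993

H₀: β₁ = 0 vs H₁: β₁ ≠ 0.
t = (b₁ − β₁⁰)/SE = -11.2949 / 14.1317 = -0.7993.
df = n − k − 1 = 285 − 3 − 1 = 281.
Two-sided p ≈ 0.4248, which is ≥ 0.02, so fail to reject H₀.
The data do not give significant evidence of an association between building age and apartment monthly rent, after adjusting for the other predictors.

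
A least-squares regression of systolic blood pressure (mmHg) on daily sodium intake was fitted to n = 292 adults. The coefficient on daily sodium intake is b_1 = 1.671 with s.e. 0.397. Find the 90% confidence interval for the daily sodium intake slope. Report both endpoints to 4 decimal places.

df = n − 2 = 292 − 2 = 290.
t* = t_{0.05, 290} = 1.650125.
Margin = t* × SE = 1.650125 × 0.397 = 0.655100.
CI: 1.671 ± 0.655100 → (1.0159, 2.3261).
With 90% confidence, each one-unit increase in daily sodium intake is associated with a change of between 1.0159 and 2.3261 mmHg in systolic blood pressure.

(1.0159, 2.3261)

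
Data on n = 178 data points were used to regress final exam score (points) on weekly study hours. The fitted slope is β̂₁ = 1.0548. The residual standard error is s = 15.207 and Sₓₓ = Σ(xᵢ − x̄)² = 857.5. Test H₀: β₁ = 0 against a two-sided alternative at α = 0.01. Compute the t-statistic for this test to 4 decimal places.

t = 2.0312

SE(β̂₁) = s/√Sₓₓ = 15.207/√857.5 = 0.51931.
t = 1.0548 / 0.51931 = 2.0312.
df = n − 2 = 176.
Two-sided p ≈ 0.0437, which is ≥ 0.01, so fail to reject H₀.
The data do not give significant evidence of an association between weekly study hours and final exam score.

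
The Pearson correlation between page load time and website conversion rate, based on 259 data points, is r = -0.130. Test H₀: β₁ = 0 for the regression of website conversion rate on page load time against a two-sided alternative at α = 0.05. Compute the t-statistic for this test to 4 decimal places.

t = r·√(n − 2)/√(1 − r²) = -0.130·√257/√0.9831 = -2.1019.
df = n − 2 = 257.
Two-sided p ≈ 0.0365, which is < 0.05, so reject H₀.
There is evidence of a linear association between page load time and website conversion rate.

t = -2.1019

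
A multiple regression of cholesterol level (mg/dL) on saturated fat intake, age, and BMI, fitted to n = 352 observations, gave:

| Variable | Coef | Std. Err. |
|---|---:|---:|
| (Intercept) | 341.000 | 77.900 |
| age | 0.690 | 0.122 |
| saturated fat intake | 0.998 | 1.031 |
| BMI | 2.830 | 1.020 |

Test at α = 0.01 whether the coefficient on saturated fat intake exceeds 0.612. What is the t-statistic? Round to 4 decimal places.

t = 0.3744

Read off: b = 0.998, SE = 1.031 for saturated fat intake.
H₀: β₁ = 0.612 vs H₁: β₁ > 0.612.
t = (0.998 − 0.612) / 1.031 = 0.3744.
df = n − k − 1 = 352 − 3 − 1 = 348.
One-sided p ≈ 0.3542, which is ≥ 0.01, so fail to reject H₀.
The data do not give significant evidence that the true slope on saturated fat intake exceeds 0.612 mg/dL per unit, holding the other predictors fixed.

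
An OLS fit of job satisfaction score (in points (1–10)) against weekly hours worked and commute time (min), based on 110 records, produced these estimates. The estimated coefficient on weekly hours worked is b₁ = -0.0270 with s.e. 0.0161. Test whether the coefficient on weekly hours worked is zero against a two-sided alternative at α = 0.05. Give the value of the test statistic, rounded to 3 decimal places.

t = -1.677

H₀: β₁ = 0 vs H₁: β₁ ≠ 0.
t = (b₁ − β₁⁰)/SE = -0.0270 / 0.0161 = -1.677.
df = n − k − 1 = 110 − 2 − 1 = 107.
Two-sided p ≈ 0.0965, which is ≥ 0.05, so fail to reject H₀.
The data do not give significant evidence of an association between weekly hours worked and job satisfaction score, after adjusting for the other predictors.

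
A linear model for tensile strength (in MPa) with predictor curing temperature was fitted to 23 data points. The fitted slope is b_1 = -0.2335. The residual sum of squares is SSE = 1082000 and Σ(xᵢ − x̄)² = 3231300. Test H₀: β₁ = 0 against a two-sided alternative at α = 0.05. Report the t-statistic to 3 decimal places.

MSE = SSE/(n − 2) = 1082000/21 = 51523.8.
SE(b_1) = √(MSE/Sₓₓ) = √(51523.8/3231300) = 0.126274.
t = -0.2335 / 0.126274 = -1.849.
df = n − 2 = 21.
Two-sided p ≈ 0.0786, which is ≥ 0.05, so fail to reject H₀.
The data do not give significant evidence of an association between curing temperature and tensile strength.

t = -1.849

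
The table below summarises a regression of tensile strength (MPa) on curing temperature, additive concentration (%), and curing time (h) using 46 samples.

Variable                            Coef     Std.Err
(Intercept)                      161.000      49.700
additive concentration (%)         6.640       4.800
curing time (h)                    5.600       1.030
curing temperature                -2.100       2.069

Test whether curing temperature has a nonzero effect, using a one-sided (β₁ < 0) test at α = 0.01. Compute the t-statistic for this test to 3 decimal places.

Read off: b = -2.100, SE = 2.069 for curing temperature.
H₀: β₁ = 0 vs H₁: β₁ < 0.
t = -2.100 / 2.069 = -1.015.
df = n − k − 1 = 46 − 3 − 1 = 42.
One-sided p ≈ 0.1580, which is ≥ 0.01, so fail to reject H₀.
The data do not give significant evidence that the true slope on curing temperature is negative, holding the other predictors fixed.

t = -1.015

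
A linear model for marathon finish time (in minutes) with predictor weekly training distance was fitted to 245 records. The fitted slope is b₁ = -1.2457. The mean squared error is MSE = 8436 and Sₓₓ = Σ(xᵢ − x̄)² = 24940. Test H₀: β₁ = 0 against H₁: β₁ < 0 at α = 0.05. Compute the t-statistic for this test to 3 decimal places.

SE(b₁) = √(MSE/Sₓₓ) = √(8436/24940) = 0.581594.
t = -1.2457 / 0.581594 = -2.142.
df = n − 2 = 243.
One-sided p ≈ 0.0166, which is < 0.05, so reject H₀.
There is evidence that the true slope on weekly training distance is negative.

t = -2.142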